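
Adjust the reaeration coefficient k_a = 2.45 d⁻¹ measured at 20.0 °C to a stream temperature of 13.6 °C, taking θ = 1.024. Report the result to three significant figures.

k_a(T₂) = k_a(T₁) · θ^(T₂−T₁) = 2.45 × 1.024^(13.6−20.0)
= 2.45 × 1.024^-6.40 = 2.45 × 0.8592 = 2.105 d⁻¹.

k_a ≈ 2.10 d⁻¹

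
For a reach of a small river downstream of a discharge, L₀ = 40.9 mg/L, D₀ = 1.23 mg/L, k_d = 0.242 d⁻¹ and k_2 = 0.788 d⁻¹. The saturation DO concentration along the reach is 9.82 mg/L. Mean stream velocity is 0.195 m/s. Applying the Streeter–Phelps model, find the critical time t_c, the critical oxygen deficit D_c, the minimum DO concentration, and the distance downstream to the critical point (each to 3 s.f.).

t_c = [1/(k_2−k_d)] ln[(k_2/k_d)(1 − D₀(k_2−k_d)/(k_d L₀))]
= [1/(0.788−0.242)] ln[(0.788/0.242)(1 − 1.23×0.5460/(0.242×40.9))]
= (1/0.5460) ln[3.256 × 0.9321] = 1.832 × ln(3.035) = 1.832 × 1.110 = 2.034 d.
D_c = (k_d/k_2) L₀ e^(−k_d t_c) = (0.242/0.788) × 40.9 × e^(−0.242×2.034) = 0.3071 × 40.9 × 0.6113 = 7.679 mg/L.
Minimum DO = C_s − D_c = 9.82 − 7.679 = 2.141 mg/L.
x_c = v t_c = 0.195 m/s × 2.034 d × 86400 s/d = 34260 m ≈ 34.3 km.

t_c ≈ 2.03 d; D_c ≈ 7.68 mg/L; min DO ≈ 2.14 mg/L; x_c ≈ 34.3 km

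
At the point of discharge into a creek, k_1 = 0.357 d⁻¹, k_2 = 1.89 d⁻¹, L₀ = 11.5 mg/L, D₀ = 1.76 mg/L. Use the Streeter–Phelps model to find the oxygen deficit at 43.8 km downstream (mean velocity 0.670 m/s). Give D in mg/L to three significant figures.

Travel time t = x/v = 43.8 km / (0.670 m/s) = 43800 m / 0.670 m/s = 65370 s = 0.7566 d.
k_1 L₀/(k_2−k_1) = 0.357×11.5/(1.89−0.357) = 4.106/1.533 = 2.678 mg/L.
e^(−k_1 t) = e^(−0.357×0.7566) = 0.7633; e^(−k_2 t) = e^(−1.89×0.7566) = 0.2393.
D = 2.678 × (0.7633 − 0.2393) + 1.76 × 0.2393 = 1.403 + 0.4212 = 1.824 mg/L.

D ≈ 1.82 mg/L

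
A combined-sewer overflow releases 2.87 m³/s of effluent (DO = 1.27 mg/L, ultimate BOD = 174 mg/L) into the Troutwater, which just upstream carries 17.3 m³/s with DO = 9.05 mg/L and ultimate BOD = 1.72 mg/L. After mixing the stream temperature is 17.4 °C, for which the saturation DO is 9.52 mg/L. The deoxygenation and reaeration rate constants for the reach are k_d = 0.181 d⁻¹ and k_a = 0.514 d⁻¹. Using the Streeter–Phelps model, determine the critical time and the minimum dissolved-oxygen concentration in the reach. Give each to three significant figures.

Mixed DO = (17.3×9.05 + 2.87×1.27)/(17.3+2.87) = 160.2/20.17 = 7.943 mg/L.
Mixed L₀ = (17.3×1.72 + 2.87×174)/(20.17) = 529.1/20.17 = 26.23 mg/L.
Initial deficit D₀ = C_s − DO₀ = 9.52 − 7.943 = 1.577 mg/L.
t_c = (1/0.3330) ln[(0.514/0.181)(1 − 1.577×0.3330/(0.181×26.23))] = 3.003 × ln(2.526) = 2.782 d.
D_c = (0.181/0.514) × 26.23 × e^(−0.181×2.782) = 0.3521 × 26.23 × 0.6043 = 5.583 mg/L.
Minimum DO = 9.52 − 5.583 = 3.937 mg/L.

t_c ≈ 2.78 d; minimum DO ≈ 3.94 mg/L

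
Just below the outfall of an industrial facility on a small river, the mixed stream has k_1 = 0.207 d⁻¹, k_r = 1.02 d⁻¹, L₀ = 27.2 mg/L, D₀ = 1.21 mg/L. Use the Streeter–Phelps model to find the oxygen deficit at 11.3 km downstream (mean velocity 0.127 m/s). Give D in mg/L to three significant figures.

D ≈ 3.60 mg/L

Travel time t = x/v = 11.3 km / (0.127 m/s) = 11300 m / 0.127 m/s = 88980 s = 1.030 d.
k_1 L₀/(k_r−k_1) = 0.207×27.2/(1.02−0.207) = 5.630/0.8130 = 6.925 mg/L.
e^(−k_1 t) = e^(−0.207×1.030) = 0.8080; e^(−k_r t) = e^(−1.02×1.030) = 0.3498.
D = 6.925 × (0.8080 − 0.3498) + 1.21 × 0.3498 = 3.173 + 0.4232 = 3.597 mg/L.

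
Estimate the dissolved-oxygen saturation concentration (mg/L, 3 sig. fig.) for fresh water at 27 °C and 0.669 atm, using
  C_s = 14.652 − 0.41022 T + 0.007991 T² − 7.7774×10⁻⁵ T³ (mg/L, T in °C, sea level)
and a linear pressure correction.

C_s ≈ 5.27 mg/L

At sea level: C_s = 14.652 − 0.41022×27 + 0.007991×27² − 7.7774×10⁻⁵×27³ = 7.871 mg/L.
Pressure correction: C_s' = 7.871 × 0.669 = 5.265 mg/L.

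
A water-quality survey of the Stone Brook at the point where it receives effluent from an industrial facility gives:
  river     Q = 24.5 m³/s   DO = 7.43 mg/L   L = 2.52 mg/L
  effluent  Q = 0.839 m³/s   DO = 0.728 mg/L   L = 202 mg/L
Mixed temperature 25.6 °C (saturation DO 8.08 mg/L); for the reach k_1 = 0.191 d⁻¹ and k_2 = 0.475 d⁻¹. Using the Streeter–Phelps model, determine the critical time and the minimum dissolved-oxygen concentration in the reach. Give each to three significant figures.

t_c ≈ 2.67 d; minimum DO ≈ 5.88 mg/L

Mixed DO = (24.5×7.43 + 0.839×0.728)/(24.5+0.839) = 182.6/25.34 = 7.208 mg/L.
Mixed L₀ = (24.5×2.52 + 0.839×202)/(25.34) = 231.2/25.34 = 9.125 mg/L.
Initial deficit D₀ = C_s − DO₀ = 8.08 − 7.208 = 0.8719 mg/L.
t_c = (1/0.2840) ln[(0.475/0.191)(1 − 0.8719×0.2840/(0.191×9.125))] = 3.521 × ln(2.134) = 2.668 d.
D_c = (0.191/0.475) × 9.125 × e^(−0.191×2.668) = 0.4021 × 9.125 × 0.6007 = 2.204 mg/L.
Minimum DO = 8.08 − 2.204 = 5.876 mg/L.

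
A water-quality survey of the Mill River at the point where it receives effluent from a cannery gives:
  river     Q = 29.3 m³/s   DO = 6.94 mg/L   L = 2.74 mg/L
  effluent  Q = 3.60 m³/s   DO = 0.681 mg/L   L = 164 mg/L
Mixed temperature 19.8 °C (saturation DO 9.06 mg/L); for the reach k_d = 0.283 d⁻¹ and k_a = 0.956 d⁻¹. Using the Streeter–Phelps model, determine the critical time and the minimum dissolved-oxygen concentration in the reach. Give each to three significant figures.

Mixed DO = (29.3×6.94 + 3.60×0.681)/(29.3+3.60) = 205.8/32.90 = 6.255 mg/L.
Mixed L₀ = (29.3×2.74 + 3.60×164)/(32.90) = 670.7/32.90 = 20.39 mg/L.
Initial deficit D₀ = C_s − DO₀ = 9.06 − 6.255 = 2.805 mg/L.
t_c = (1/0.6730) ln[(0.956/0.283)(1 − 2.805×0.6730/(0.283×20.39))] = 1.486 × ln(2.273) = 1.220 d.
D_c = (0.283/0.956) × 20.39 × e^(−0.283×1.220) = 0.2960 × 20.39 × 0.7081 = 4.273 mg/L.
Minimum DO = 9.06 − 4.273 = 4.787 mg/L.

t_c ≈ 1.22 d; minimum DO ≈ 4.79 mg/L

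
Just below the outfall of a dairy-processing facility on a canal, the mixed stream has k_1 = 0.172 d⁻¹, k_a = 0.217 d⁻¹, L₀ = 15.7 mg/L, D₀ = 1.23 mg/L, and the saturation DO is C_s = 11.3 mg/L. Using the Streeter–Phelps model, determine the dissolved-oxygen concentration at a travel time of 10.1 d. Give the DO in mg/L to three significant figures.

k_1 L₀/(k_a−k_1) = 0.172×15.7/(0.217−0.172) = 2.700/0.04500 = 60.01 mg/L.
e^(−k_1 t) = e^(−0.172×10.10) = 0.1760; e^(−k_a t) = e^(−0.217×10.10) = 0.1117.
D = 60.01 × (0.1760 − 0.1117) + 1.23 × 0.1117 = 3.858 + 0.1374 = 3.995 mg/L.
DO = C_s − D = 11.3 − 3.995 = 7.305 mg/L.

DO ≈ 7.30 mg/L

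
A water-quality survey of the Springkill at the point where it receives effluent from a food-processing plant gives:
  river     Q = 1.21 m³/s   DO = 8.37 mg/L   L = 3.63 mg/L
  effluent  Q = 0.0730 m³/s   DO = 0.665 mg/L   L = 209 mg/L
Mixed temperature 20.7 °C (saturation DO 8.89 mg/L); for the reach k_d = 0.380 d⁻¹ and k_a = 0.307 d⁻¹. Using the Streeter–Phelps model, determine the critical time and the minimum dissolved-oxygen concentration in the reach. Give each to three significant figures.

Mixed DO = (1.21×8.37 + 0.0730×0.665)/(1.21+0.0730) = 10.18/1.283 = 7.932 mg/L.
Mixed L₀ = (1.21×3.63 + 0.0730×209)/(1.283) = 19.65/1.283 = 15.32 mg/L.
Initial deficit D₀ = C_s − DO₀ = 8.89 − 7.932 = 0.9584 mg/L.
t_c = (1/-0.07300) ln[(0.307/0.380)(1 − 0.9584×-0.07300/(0.380×15.32))] = -13.70 × ln(0.8176) = 2.759 d.
D_c = (0.380/0.307) × 15.32 × e^(−0.380×2.759) = 1.238 × 15.32 × 0.3506 = 6.645 mg/L.
Minimum DO = 8.89 − 6.645 = 2.245 mg/L.

t_c ≈ 2.76 d; minimum DO ≈ 2.24 mg/L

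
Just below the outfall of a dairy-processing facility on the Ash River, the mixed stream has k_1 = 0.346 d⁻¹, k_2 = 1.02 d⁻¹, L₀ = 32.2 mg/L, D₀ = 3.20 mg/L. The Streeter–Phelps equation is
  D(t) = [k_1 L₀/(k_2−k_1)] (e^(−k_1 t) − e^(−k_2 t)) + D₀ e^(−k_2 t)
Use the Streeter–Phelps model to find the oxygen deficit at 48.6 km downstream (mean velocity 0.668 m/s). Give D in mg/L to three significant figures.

Travel time t = x/v = 48.6 km / (0.668 m/s) = 48600 m / 0.668 m/s = 72750 s = 0.8421 d.
k_1 L₀/(k_2−k_1) = 0.346×32.2/(1.02−0.346) = 11.14/0.6740 = 16.53 mg/L.
e^(−k_1 t) = e^(−0.346×0.8421) = 0.7473; e^(−k_2 t) = e^(−1.02×0.8421) = 0.4236.
D = 16.53 × (0.7473 − 0.4236) + 3.20 × 0.4236 = 5.350 + 1.356 = 6.705 mg/L.

D ≈ 6.71 mg/L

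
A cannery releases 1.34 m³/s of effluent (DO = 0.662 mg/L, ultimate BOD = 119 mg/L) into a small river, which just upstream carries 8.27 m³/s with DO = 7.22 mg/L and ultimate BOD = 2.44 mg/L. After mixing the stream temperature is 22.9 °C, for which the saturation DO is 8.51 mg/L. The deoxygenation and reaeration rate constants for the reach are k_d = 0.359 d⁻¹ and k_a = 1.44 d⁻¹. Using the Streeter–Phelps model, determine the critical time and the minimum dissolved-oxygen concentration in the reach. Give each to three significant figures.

Mixed DO = (8.27×7.22 + 1.34×0.662)/(8.27+1.34) = 60.60/9.610 = 6.306 mg/L.
Mixed L₀ = (8.27×2.44 + 1.34×119)/(9.610) = 179.6/9.610 = 18.69 mg/L.
Initial deficit D₀ = C_s − DO₀ = 8.51 − 6.306 = 2.204 mg/L.
t_c = (1/1.081) ln[(1.44/0.359)(1 − 2.204×1.081/(0.359×18.69))] = 0.9251 × ln(2.587) = 0.8792 d.
D_c = (0.359/1.44) × 18.69 × e^(−0.359×0.8792) = 0.2493 × 18.69 × 0.7293 = 3.399 mg/L.
Minimum DO = 8.51 − 3.399 = 5.111 mg/L.

t_c ≈ 0.879 d; minimum DO ≈ 5.11 mg/L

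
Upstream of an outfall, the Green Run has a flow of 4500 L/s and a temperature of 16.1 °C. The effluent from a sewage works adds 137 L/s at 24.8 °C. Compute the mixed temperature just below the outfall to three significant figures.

16.4 °C

Flow-weighted mixing: C = (Q_r C_r + Q_w C_w)/(Q_r + Q_w)
= (4500×16.1 + 137×24.8)/(4500 + 137) = 75850/4637 = 16.36 °C.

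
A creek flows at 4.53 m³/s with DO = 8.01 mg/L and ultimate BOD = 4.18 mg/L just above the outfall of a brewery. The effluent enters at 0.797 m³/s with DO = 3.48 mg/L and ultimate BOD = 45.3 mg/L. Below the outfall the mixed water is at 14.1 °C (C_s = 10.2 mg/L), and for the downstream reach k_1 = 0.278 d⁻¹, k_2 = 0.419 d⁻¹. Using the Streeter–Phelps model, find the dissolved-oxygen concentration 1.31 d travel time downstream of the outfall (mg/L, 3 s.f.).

Mixed DO = (4.53×8.01 + 0.797×3.48)/(4.53+0.797) = 39.06/5.327 = 7.332 mg/L.
Mixed L₀ = (4.53×4.18 + 0.797×45.3)/(5.327) = 55.04/5.327 = 10.33 mg/L.
Initial deficit D₀ = C_s − DO₀ = 10.2 − 7.332 = 2.868 mg/L.
D(1.31) = [0.278×10.33/(0.419−0.278)](e^(−0.278×1.31) − e^(−0.419×1.31)) + 2.868 e^(−0.419×1.31)
= 20.37 × (0.6948 − 0.5776) + 2.868 × 0.5776 = 4.043 mg/L.
DO = 10.2 − 4.043 = 6.157 mg/L.

DO ≈ 6.16 mg/L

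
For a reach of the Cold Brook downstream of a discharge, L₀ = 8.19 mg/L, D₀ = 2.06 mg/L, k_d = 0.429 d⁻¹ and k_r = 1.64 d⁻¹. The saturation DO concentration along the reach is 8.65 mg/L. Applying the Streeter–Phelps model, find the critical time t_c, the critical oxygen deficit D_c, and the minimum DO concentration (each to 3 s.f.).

At the critical point dD/dt = 0, so k_d L₀ e^(−k_d t) = k_r D. Substituting D(t) from the Streeter–Phelps equation and solving for t gives
t_c = ln[(k_r/k_d)(1 − D₀(k_r−k_d)/(k_d L₀))] / (k_r−k_d).
Here k_r−k_d = 1.211 d⁻¹ and 1 − D₀(k_r−k_d)/(k_d L₀) = 1 − 2.06×1.211/(0.429×8.19) = 0.2900, so
t_c = ln(3.823 × 0.2900) / 1.211 = 0.1031 / 1.211 = 0.08510 d.
L(t_c) = L₀ e^(−k_d t_c) = 8.19 × 0.9642 = 7.896 mg/L, and at the critical point k_r D_c = k_d L, so D_c = (0.429/1.64) × 7.896 = 2.066 mg/L.
Minimum DO = C_s − D_c = 8.65 − 2.066 = 6.584 mg/L.

t_c ≈ 0.0851 d; D_c ≈ 2.07 mg/L; min DO ≈ 6.58 mg/L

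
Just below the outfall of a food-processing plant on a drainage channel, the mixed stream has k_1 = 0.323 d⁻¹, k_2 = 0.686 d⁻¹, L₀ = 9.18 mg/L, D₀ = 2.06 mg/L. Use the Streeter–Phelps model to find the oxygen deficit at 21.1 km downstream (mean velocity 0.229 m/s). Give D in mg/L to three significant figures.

D ≈ 2.85 mg/L

Travel time t = x/v = 21.1 km / (0.229 m/s) = 21100 m / 0.229 m/s = 92140 s = 1.066 d.
k_1 L₀/(k_2−k_1) = 0.323×9.18/(0.686−0.323) = 2.965/0.3630 = 8.168 mg/L.
e^(−k_1 t) = e^(−0.323×1.066) = 0.7086; e^(−k_2 t) = e^(−0.686×1.066) = 0.4812.
D = 8.168 × (0.7086 − 0.4812) + 2.06 × 0.4812 = 1.858 + 0.9912 = 2.849 mg/L.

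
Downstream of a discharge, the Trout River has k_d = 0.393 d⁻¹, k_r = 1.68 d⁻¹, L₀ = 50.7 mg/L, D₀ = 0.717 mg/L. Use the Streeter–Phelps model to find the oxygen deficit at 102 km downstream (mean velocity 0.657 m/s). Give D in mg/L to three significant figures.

D ≈ 6.92 mg/L

Travel time t = x/v = 102 km / (0.657 m/s) = 102000 m / 0.657 m/s = 155300 s = 1.797 d.
k_d L₀/(k_r−k_d) = 0.393×50.7/(1.68−0.393) = 19.93/1.287 = 15.48 mg/L.
e^(−k_d t) = e^(−0.393×1.797) = 0.4935; e^(−k_r t) = e^(−1.68×1.797) = 0.04886.
D = 15.48 × (0.4935 − 0.04886) + 0.717 × 0.04886 = 6.884 + 0.03503 = 6.919 mg/L.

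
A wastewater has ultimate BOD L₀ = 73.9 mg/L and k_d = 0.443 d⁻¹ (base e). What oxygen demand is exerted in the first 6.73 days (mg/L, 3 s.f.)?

y_t = L₀(1 − e^(−k_d t)) = 73.9 × (1 − e^(−0.443×6.73))
= 73.9 × (1 − 0.05072) = 73.9 × 0.9493 = 70.15 mg/L.

y ≈ 70.2 mg/L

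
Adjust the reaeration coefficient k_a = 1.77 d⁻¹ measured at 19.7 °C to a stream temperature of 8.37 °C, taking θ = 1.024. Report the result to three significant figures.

k_a ≈ 1.35 d⁻¹

k_a(T₂) = k_a(T₁) · θ^(T₂−T₁) = 1.77 × 1.024^(8.37−19.7)
= 1.77 × 1.024^-11.3 = 1.77 × 0.7644 = 1.353 d⁻¹.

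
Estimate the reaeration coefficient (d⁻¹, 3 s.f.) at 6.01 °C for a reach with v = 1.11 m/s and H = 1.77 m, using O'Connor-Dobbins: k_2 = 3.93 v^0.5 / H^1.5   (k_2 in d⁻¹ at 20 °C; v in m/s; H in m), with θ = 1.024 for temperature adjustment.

k_2(20) = 3.93 × 1.11^0.5 / 1.77^1.5 = 3.93 × 1.054 / 2.355 = 1.758 d⁻¹.
k_2(6.01) = 1.758 × 1.024^(6.01−20) = 1.758 × 0.7176 = 1.262 d⁻¹.

k_2 ≈ 1.26 d⁻¹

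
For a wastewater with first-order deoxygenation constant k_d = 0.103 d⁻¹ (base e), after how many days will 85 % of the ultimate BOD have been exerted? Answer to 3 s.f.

t ≈ 18.4 d

y/L₀ = 1 − e^(−k_d t) = 0.85 ⇒ e^(−k_d t) = 0.150
t = −ln(0.150) / 0.103 = 1.897 / 0.103 = 18.42 d.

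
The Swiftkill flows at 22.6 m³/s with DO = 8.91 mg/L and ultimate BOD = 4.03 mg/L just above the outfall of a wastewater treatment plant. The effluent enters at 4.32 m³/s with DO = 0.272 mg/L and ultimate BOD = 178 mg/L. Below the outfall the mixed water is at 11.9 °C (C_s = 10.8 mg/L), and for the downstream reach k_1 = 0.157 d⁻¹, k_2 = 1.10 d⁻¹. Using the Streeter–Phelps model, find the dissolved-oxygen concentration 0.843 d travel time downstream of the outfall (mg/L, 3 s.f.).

DO ≈ 6.95 mg/L

Mixed DO = (22.6×8.91 + 4.32×0.272)/(22.6+4.32) = 202.5/26.92 = 7.524 mg/L.
Mixed L₀ = (22.6×4.03 + 4.32×178)/(26.92) = 860.0/26.92 = 31.95 mg/L.
Initial deficit D₀ = C_s − DO₀ = 10.8 − 7.524 = 3.276 mg/L.
D(0.843) = [0.157×31.95/(1.10−0.157)](e^(−0.157×0.843) − e^(−1.10×0.843)) + 3.276 e^(−1.10×0.843)
= 5.319 × (0.8760 − 0.3956) + 3.276 × 0.3956 = 3.851 mg/L.
DO = 10.8 − 3.851 = 6.949 mg/L.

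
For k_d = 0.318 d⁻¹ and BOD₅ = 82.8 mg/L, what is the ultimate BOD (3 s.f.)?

BOD₅ = L₀(1 − e^(−5k_d)) ⇒ L₀ = BOD₅ / (1 − e^(−5×0.318))
= 82.8 / (1 − 0.2039) = 82.8 / 0.7961 = 104.0 mg/L.

L₀ ≈ 104 mg/L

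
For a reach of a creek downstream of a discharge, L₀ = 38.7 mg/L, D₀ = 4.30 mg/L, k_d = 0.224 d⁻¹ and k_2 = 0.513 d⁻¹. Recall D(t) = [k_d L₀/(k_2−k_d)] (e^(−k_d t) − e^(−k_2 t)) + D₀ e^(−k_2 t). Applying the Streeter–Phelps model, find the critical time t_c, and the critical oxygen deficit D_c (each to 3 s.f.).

t_c ≈ 2.33 d; D_c ≈ 10.0 mg/L

At the critical point dD/dt = 0, so k_d L₀ e^(−k_d t) = k_2 D. Substituting D(t) from the Streeter–Phelps equation and solving for t gives
t_c = ln[(k_2/k_d)(1 − D₀(k_2−k_d)/(k_d L₀))] / (k_2−k_d).
Here k_2−k_d = 0.2890 d⁻¹ and 1 − D₀(k_2−k_d)/(k_d L₀) = 1 − 4.30×0.2890/(0.224×38.7) = 0.8566, so
t_c = ln(2.290 × 0.8566) / 0.2890 = 0.6739 / 0.2890 = 2.332 d.
L(t_c) = L₀ e^(−k_d t_c) = 38.7 × 0.5931 = 22.95 mg/L, and at the critical point k_2 D_c = k_d L, so D_c = (0.224/0.513) × 22.95 = 10.02 mg/L.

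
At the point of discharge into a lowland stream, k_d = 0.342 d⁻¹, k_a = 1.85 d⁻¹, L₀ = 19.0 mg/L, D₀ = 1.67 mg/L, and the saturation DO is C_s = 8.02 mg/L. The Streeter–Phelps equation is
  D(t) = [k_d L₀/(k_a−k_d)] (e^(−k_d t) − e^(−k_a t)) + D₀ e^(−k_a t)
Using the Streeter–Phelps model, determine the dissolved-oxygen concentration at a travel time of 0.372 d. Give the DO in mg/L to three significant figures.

k_d L₀/(k_a−k_d) = 0.342×19.0/(1.85−0.342) = 6.498/1.508 = 4.309 mg/L.
e^(−k_d t) = e^(−0.342×0.3720) = 0.8805; e^(−k_a t) = e^(−1.85×0.3720) = 0.5025.
D = 4.309 × (0.8805 − 0.5025) + 1.67 × 0.5025 = 1.629 + 0.8391 = 2.468 mg/L.
DO = C_s − D = 8.02 − 2.468 = 5.552 mg/L.

DO ≈ 5.55 mg/L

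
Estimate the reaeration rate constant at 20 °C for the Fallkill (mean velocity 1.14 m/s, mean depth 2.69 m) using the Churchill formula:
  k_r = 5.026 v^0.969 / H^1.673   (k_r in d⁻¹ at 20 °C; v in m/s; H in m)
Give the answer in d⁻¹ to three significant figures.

k_r = 5.026 × 1.14^0.969 / 2.69^1.673 = 5.026 × 1.135 / 5.236 = 1.090 d⁻¹.

k_r ≈ 1.09 d⁻¹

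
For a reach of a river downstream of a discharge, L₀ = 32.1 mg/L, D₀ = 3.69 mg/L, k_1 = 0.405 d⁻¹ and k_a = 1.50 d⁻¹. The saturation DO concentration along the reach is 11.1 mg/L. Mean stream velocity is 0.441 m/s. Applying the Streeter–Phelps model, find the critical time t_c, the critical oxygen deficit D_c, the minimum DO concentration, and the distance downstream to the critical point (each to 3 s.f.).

t_c = [1/(k_a−k_1)] ln[(k_a/k_1)(1 − D₀(k_a−k_1)/(k_1 L₀))]
= [1/(1.50−0.405)] ln[(1.50/0.405)(1 − 3.69×1.095/(0.405×32.1))]
= (1/1.095) ln[3.704 × 0.6892] = 0.9132 × ln(2.553) = 0.9132 × 0.9371 = 0.8558 d.
D_c = (k_1/k_a) L₀ e^(−k_1 t_c) = (0.405/1.50) × 32.1 × e^(−0.405×0.8558) = 0.2700 × 32.1 × 0.7071 = 6.128 mg/L.
Minimum DO = C_s − D_c = 11.1 − 6.128 = 4.972 mg/L.
x_c = v t_c = 0.441 m/s × 0.8558 d × 86400 s/d = 32610 m ≈ 32.6 km.

t_c ≈ 0.856 d; D_c ≈ 6.13 mg/L; min DO ≈ 4.97 mg/L; x_c ≈ 32.6 km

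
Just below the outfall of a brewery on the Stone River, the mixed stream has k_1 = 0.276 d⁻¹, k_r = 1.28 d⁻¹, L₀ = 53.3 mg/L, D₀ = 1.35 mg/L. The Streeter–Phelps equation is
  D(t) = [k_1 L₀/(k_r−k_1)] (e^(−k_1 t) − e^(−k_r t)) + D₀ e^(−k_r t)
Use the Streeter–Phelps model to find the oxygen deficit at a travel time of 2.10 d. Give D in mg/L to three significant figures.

k_1 L₀/(k_r−k_1) = 0.276×53.3/(1.28−0.276) = 14.71/1.004 = 14.65 mg/L.
e^(−k_1 t) = e^(−0.276×2.100) = 0.5601; e^(−k_r t) = e^(−1.28×2.100) = 0.06802.
D = 14.65 × (0.5601 − 0.06802) + 1.35 × 0.06802 = 7.210 + 0.09182 = 7.302 mg/L.

D ≈ 7.30 mg/L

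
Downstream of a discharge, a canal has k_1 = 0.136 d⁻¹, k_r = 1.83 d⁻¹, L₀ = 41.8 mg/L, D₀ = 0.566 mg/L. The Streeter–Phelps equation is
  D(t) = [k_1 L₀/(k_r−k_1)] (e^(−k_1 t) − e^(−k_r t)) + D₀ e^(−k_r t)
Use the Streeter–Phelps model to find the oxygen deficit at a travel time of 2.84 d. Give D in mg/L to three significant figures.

k_1 L₀/(k_r−k_1) = 0.136×41.8/(1.83−0.136) = 5.685/1.694 = 3.356 mg/L.
e^(−k_1 t) = e^(−0.136×2.840) = 0.6796; e^(−k_r t) = e^(−1.83×2.840) = 0.005532.
D = 3.356 × (0.6796 − 0.005532) + 0.566 × 0.005532 = 2.262 + 0.003131 = 2.265 mg/L.

D ≈ 2.27 mg/L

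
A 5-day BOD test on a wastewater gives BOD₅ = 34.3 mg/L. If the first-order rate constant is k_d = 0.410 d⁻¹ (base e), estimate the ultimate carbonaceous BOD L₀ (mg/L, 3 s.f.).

BOD₅ = L₀(1 − e^(−5k_d)) ⇒ L₀ = BOD₅ / (1 − e^(−5×0.410))
= 34.3 / (1 − 0.1287) = 34.3 / 0.8713 = 39.37 mg/L.

L₀ ≈ 39.4 mg/L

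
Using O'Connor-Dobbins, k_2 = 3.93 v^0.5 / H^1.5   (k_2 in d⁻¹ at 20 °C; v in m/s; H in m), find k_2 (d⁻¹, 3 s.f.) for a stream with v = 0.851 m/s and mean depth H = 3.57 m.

k_2 = 3.93 × 0.851^0.5 / 3.57^1.5 = 3.93 × 0.9225 / 6.745 = 0.5375 d⁻¹.

k_2 ≈ 0.537 d⁻¹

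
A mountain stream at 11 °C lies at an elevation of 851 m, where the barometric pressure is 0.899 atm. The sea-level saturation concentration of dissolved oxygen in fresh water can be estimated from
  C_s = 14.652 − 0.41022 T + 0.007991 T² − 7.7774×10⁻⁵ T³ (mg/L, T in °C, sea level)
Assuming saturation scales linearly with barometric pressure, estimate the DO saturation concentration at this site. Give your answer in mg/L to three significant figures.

At sea level: C_s = 14.652 − 0.41022×11 + 0.007991×11² − 7.7774×10⁻⁵×11³ = 11.00 mg/L.
Pressure correction: C_s' = 11.00 × 0.899 = 9.892 mg/L.

C_s ≈ 9.89 mg/L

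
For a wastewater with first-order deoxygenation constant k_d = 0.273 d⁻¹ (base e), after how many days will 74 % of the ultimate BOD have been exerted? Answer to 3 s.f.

y/L₀ = 1 − e^(−k_d t) = 0.74 ⇒ e^(−k_d t) = 0.260
t = −ln(0.260) / 0.273 = 1.347 / 0.273 = 4.934 d.

t ≈ 4.93 d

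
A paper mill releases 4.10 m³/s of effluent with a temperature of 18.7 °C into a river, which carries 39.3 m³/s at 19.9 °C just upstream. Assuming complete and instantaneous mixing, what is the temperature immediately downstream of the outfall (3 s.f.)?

19.8 °C

Flow-weighted mixing: C = (Q_r C_r + Q_w C_w)/(Q_r + Q_w)
= (39.3×19.9 + 4.10×18.7)/(39.3 + 4.10) = 858.7/43.40 = 19.79 °C.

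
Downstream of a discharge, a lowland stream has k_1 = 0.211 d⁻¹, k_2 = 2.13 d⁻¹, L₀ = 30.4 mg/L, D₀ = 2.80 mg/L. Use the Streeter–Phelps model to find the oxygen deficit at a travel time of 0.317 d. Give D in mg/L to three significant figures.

D ≈ 2.85 mg/L

k_1 L₀/(k_2−k_1) = 0.211×30.4/(2.13−0.211) = 6.414/1.919 = 3.343 mg/L.
e^(−k_1 t) = e^(−0.211×0.3170) = 0.9353; e^(−k_2 t) = e^(−2.13×0.3170) = 0.5090.
D = 3.343 × (0.9353 − 0.5090) + 2.80 × 0.5090 = 1.425 + 1.425 = 2.850 mg/L.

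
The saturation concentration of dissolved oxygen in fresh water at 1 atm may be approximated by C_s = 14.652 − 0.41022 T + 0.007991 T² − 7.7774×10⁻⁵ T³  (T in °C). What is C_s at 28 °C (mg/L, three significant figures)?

C_s ≈ 7.72 mg/L

C_s = 14.652 − 0.41022×28 + 0.007991×28² − 7.7774×10⁻⁵×28³ = 7.723 mg/L.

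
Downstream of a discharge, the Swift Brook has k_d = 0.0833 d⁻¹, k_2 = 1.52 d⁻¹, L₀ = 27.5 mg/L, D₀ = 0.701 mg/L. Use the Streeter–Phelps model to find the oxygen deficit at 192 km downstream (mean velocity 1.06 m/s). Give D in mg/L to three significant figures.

Travel time t = x/v = 192 km / (1.06 m/s) = 192000 m / 1.06 m/s = 181100 s = 2.096 d.
k_d L₀/(k_2−k_d) = 0.0833×27.5/(1.52−0.0833) = 2.291/1.437 = 1.594 mg/L.
e^(−k_d t) = e^(−0.0833×2.096) = 0.8398; e^(−k_2 t) = e^(−1.52×2.096) = 0.04131.
D = 1.594 × (0.8398 − 0.04131) + 0.701 × 0.04131 = 1.273 + 0.02896 = 1.302 mg/L.

D ≈ 1.30 mg/L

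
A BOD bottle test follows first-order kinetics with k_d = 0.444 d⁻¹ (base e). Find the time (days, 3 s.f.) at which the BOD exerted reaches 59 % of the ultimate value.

y/L₀ = 1 − e^(−k_d t) = 0.59 ⇒ e^(−k_d t) = 0.410
t = −ln(0.410) / 0.444 = 0.8916 / 0.444 = 2.008 d.

t ≈ 2.01 d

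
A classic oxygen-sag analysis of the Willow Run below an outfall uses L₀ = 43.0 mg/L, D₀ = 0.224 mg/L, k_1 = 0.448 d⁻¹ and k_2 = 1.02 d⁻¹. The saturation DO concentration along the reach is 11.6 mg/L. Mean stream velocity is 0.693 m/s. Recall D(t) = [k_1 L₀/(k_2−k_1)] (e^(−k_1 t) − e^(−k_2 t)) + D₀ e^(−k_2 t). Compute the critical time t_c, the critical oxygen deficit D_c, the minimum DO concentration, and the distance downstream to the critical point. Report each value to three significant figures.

t_c = [1/(k_2−k_1)] ln[(k_2/k_1)(1 − D₀(k_2−k_1)/(k_1 L₀))]
= [1/(1.02−0.448)] ln[(1.02/0.448)(1 − 0.224×0.5720/(0.448×43.0))]
= (1/0.5720) ln[2.277 × 0.9933] = 1.748 × ln(2.262) = 1.748 × 0.8161 = 1.427 d.
L(t_c) = L₀ e^(−k_1 t_c) = 43.0 × 0.5277 = 22.69 mg/L, and at the critical point k_2 D_c = k_1 L, so D_c = (0.448/1.02) × 22.69 = 9.967 mg/L.
Minimum DO = C_s − D_c = 11.6 − 9.967 = 1.633 mg/L.
x_c = v t_c = 0.693 m/s × 1.427 d × 86400 s/d = 85430 m ≈ 85.4 km.

t_c ≈ 1.43 d; D_c ≈ 9.97 mg/L; min DO ≈ 1.63 mg/L; x_c ≈ 85.4 km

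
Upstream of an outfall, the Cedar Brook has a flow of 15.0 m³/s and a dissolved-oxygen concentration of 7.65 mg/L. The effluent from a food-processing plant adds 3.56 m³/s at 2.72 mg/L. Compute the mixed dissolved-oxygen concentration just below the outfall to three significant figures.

Flow-weighted mixing: C = (Q_r C_r + Q_w C_w)/(Q_r + Q_w)
= (15.0×7.65 + 3.56×2.72)/(15.0 + 3.56) = 124.4/18.56 = 6.704 mg/L.

6.70 mg/L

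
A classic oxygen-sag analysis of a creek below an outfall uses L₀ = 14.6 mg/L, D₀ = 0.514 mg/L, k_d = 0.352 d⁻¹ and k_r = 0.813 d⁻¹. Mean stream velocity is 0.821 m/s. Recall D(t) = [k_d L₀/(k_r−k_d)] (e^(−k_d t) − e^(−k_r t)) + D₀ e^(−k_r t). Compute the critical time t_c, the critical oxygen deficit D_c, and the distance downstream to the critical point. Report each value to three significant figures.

t_c ≈ 1.71 d; D_c ≈ 3.46 mg/L; x_c ≈ 122 km

At the critical point dD/dt = 0, so k_d L₀ e^(−k_d t) = k_r D. Substituting D(t) from the Streeter–Phelps equation and solving for t gives
t_c = ln[(k_r/k_d)(1 − D₀(k_r−k_d)/(k_d L₀))] / (k_r−k_d).
Here k_r−k_d = 0.4610 d⁻¹ and 1 − D₀(k_r−k_d)/(k_d L₀) = 1 − 0.514×0.4610/(0.352×14.6) = 0.9539, so
t_c = ln(2.310 × 0.9539) / 0.4610 = 0.7899 / 0.4610 = 1.713 d.
L(t_c) = L₀ e^(−k_d t_c) = 14.6 × 0.5471 = 7.988 mg/L, and at the critical point k_r D_c = k_d L, so D_c = (0.352/0.813) × 7.988 = 3.458 mg/L.
x_c = v t_c = 0.821 m/s × 1.713 d × 86400 s/d = 121500 m ≈ 122 km.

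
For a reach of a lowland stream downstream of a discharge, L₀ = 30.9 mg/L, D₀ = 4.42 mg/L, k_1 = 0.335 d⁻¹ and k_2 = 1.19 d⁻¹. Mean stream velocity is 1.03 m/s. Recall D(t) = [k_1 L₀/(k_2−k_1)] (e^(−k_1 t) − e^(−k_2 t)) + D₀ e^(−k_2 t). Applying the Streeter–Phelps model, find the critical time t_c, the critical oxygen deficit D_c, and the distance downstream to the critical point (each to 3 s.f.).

t_c = [1/(k_2−k_1)] ln[(k_2/k_1)(1 − D₀(k_2−k_1)/(k_1 L₀))]
= [1/(1.19−0.335)] ln[(1.19/0.335)(1 − 4.42×0.8550/(0.335×30.9))]
= (1/0.8550) ln[3.552 × 0.6349] = 1.170 × ln(2.255) = 1.170 × 0.8133 = 0.9513 d.
L(t_c) = L₀ e^(−k_1 t_c) = 30.9 × 0.7271 = 22.47 mg/L, and at the critical point k_2 D_c = k_1 L, so D_c = (0.335/1.19) × 22.47 = 6.325 mg/L.
x_c = v t_c = 1.03 m/s × 0.9513 d × 86400 s/d = 84650 m ≈ 84.7 km.

t_c ≈ 0.951 d; D_c ≈ 6.32 mg/L; x_c ≈ 84.7 km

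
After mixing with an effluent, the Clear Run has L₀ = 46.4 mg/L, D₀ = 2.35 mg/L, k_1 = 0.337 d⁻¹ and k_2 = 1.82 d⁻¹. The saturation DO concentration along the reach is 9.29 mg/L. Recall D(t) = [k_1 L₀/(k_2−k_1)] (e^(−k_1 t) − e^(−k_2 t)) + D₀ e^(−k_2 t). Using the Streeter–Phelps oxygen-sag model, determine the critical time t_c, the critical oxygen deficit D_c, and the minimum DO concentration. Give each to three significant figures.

With k_2/k_1 = 5.401 and 1 − D₀(k_2−k_1)/(k_1 L₀) = 0.7771,
t_c = ln(5.401 × 0.7771) / (1.82 − 0.337) = ln(4.197) / 1.483 = 1.434/1.483 = 0.9672 d.
L(t_c) = L₀ e^(−k_1 t_c) = 46.4 × 0.7218 = 33.49 mg/L, and at the critical point k_2 D_c = k_1 L, so D_c = (0.337/1.82) × 33.49 = 6.202 mg/L.
Minimum DO = C_s − D_c = 9.29 − 6.202 = 3.088 mg/L.

t_c ≈ 0.967 d; D_c ≈ 6.20 mg/L; min DO ≈ 3.09 mg/L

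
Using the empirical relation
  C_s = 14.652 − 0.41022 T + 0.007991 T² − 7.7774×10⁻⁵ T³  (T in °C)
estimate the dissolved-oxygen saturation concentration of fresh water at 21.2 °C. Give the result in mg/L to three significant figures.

C_s ≈ 8.81 mg/L

C_s = 14.652 − 0.41022×21.2 + 0.007991×21.2² − 7.7774×10⁻⁵×21.2³ = 8.806 mg/L.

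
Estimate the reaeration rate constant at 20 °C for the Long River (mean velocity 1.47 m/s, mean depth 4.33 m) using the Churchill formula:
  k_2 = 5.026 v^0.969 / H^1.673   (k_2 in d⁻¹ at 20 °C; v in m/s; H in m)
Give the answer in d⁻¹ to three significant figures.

k_2 ≈ 0.629 d⁻¹

k_2 = 5.026 × 1.47^0.969 / 4.33^1.673 = 5.026 × 1.453 / 11.61 = 0.6288 d⁻¹.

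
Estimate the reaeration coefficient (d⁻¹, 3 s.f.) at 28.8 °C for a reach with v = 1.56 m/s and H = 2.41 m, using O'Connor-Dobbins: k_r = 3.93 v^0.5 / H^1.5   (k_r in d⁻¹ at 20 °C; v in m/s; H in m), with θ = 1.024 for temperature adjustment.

k_r(20) = 3.93 × 1.56^0.5 / 2.41^1.5 = 3.93 × 1.249 / 3.741 = 1.312 d⁻¹.
k_r(28.8) = 1.312 × 1.024^(28.8−20) = 1.312 × 1.232 = 1.616 d⁻¹.

k_r ≈ 1.62 d⁻¹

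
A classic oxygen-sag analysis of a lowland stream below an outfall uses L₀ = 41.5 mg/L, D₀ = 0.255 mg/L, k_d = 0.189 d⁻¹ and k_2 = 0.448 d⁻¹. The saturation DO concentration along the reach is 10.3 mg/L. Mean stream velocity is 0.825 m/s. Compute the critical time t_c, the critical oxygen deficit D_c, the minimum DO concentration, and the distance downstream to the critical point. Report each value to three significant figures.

t_c ≈ 3.30 d; D_c ≈ 9.38 mg/L; min DO ≈ 0.916 mg/L; x_c ≈ 235 km

t_c = [1/(k_2−k_d)] ln[(k_2/k_d)(1 − D₀(k_2−k_d)/(k_d L₀))]
= [1/(0.448−0.189)] ln[(0.448/0.189)(1 − 0.255×0.2590/(0.189×41.5))]
= (1/0.2590) ln[2.370 × 0.9916] = 3.861 × ln(2.350) = 3.861 × 0.8546 = 3.300 d.
L(t_c) = L₀ e^(−k_d t_c) = 41.5 × 0.5360 = 22.24 mg/L, and at the critical point k_2 D_c = k_d L, so D_c = (0.189/0.448) × 22.24 = 9.384 mg/L.
Minimum DO = C_s − D_c = 10.3 − 9.384 = 0.9158 mg/L.
x_c = v t_c = 0.825 m/s × 3.300 d × 86400 s/d = 235200 m ≈ 235 km.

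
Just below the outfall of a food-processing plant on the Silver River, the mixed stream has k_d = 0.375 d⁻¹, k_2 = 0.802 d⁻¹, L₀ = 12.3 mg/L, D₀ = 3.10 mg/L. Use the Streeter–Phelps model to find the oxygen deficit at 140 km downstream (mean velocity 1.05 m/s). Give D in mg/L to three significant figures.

D ≈ 3.82 mg/L

Travel time t = x/v = 140 km / (1.05 m/s) = 140000 m / 1.05 m/s = 133300 s = 1.543 d.
k_d L₀/(k_2−k_d) = 0.375×12.3/(0.802−0.375) = 4.613/0.4270 = 10.80 mg/L.
e^(−k_d t) = e^(−0.375×1.543) = 0.5606; e^(−k_2 t) = e^(−0.802×1.543) = 0.2901.
D = 10.80 × (0.5606 − 0.2901) + 3.10 × 0.2901 = 2.923 + 0.8992 = 3.822 mg/L.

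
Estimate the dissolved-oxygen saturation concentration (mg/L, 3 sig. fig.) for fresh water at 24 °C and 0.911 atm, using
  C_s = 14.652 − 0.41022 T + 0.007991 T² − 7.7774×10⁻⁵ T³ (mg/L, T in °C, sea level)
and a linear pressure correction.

C_s ≈ 7.59 mg/L

At sea level: C_s = 14.652 − 0.41022×24 + 0.007991×24² − 7.7774×10⁻⁵×24³ = 8.334 mg/L.
Pressure correction: C_s' = 8.334 × 0.911 = 7.593 mg/L.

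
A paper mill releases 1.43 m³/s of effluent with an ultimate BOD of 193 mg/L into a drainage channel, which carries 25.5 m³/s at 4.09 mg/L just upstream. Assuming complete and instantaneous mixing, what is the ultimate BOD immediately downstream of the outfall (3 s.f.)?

Flow-weighted mixing: C = (Q_r C_r + Q_w C_w)/(Q_r + Q_w)
= (25.5×4.09 + 1.43×193)/(25.5 + 1.43) = 380.3/26.93 = 14.12 mg/L.

14.1 mg/L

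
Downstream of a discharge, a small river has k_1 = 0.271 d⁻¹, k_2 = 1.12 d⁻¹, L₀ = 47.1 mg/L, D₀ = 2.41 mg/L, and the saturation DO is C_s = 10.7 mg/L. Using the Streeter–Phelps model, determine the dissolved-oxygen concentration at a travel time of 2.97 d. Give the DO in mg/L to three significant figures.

DO ≈ 4.43 mg/L

k_1 L₀/(k_2−k_1) = 0.271×47.1/(1.12−0.271) = 12.76/0.8490 = 15.03 mg/L.
e^(−k_1 t) = e^(−0.271×2.970) = 0.4471; e^(−k_2 t) = e^(−1.12×2.970) = 0.03592.
D = 15.03 × (0.4471 − 0.03592) + 2.41 × 0.03592 = 6.182 + 0.08657 = 6.269 mg/L.
DO = C_s − D = 10.7 − 6.269 = 4.431 mg/L.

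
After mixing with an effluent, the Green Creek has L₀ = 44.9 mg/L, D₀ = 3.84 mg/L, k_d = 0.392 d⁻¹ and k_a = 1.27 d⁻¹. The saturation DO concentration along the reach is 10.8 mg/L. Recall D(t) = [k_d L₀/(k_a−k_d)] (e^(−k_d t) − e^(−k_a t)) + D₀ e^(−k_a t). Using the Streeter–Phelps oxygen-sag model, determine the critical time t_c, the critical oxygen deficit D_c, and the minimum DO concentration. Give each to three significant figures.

At the critical point dD/dt = 0, so k_d L₀ e^(−k_d t) = k_a D. Substituting D(t) from the Streeter–Phelps equation and solving for t gives
t_c = ln[(k_a/k_d)(1 − D₀(k_a−k_d)/(k_d L₀))] / (k_a−k_d).
Here k_a−k_d = 0.8780 d⁻¹ and 1 − D₀(k_a−k_d)/(k_d L₀) = 1 − 3.84×0.8780/(0.392×44.9) = 0.8084, so
t_c = ln(3.240 × 0.8084) / 0.8780 = 0.9629 / 0.8780 = 1.097 d.
L(t_c) = L₀ e^(−k_d t_c) = 44.9 × 0.6506 = 29.21 mg/L, and at the critical point k_a D_c = k_d L, so D_c = (0.392/1.27) × 29.21 = 9.016 mg/L.
Minimum DO = C_s − D_c = 10.8 − 9.016 = 1.784 mg/L.

t_c ≈ 1.10 d; D_c ≈ 9.02 mg/L; min DO ≈ 1.78 mg/L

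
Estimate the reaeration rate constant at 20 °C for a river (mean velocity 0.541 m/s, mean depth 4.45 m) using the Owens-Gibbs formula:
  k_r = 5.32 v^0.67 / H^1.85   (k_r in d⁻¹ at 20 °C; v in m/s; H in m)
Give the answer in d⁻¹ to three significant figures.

k_r ≈ 0.223 d⁻¹

k_r = 5.32 × 0.541^0.67 / 4.45^1.85 = 5.32 × 0.6626 / 15.83 = 0.2227 d⁻¹.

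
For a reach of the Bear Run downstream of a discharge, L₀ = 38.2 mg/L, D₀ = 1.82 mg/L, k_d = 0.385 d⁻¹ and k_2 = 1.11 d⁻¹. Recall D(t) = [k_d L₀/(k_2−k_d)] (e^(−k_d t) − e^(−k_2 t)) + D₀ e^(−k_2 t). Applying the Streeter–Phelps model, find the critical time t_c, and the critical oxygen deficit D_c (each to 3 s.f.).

t_c ≈ 1.33 d; D_c ≈ 7.94 mg/L

t_c = [1/(k_2−k_d)] ln[(k_2/k_d)(1 − D₀(k_2−k_d)/(k_d L₀))]
= [1/(1.11−0.385)] ln[(1.11/0.385)(1 − 1.82×0.7250/(0.385×38.2))]
= (1/0.7250) ln[2.883 × 0.9103] = 1.379 × ln(2.624) = 1.379 × 0.9649 = 1.331 d.
L(t_c) = L₀ e^(−k_d t_c) = 38.2 × 0.5991 = 22.88 mg/L, and at the critical point k_2 D_c = k_d L, so D_c = (0.385/1.11) × 22.88 = 7.937 mg/L.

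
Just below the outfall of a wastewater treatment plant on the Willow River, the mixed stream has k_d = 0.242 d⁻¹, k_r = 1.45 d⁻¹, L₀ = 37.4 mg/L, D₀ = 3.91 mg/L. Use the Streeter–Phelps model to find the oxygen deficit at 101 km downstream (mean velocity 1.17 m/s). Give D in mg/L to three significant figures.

D ≈ 5.04 mg/L

Travel time t = x/v = 101 km / (1.17 m/s) = 101000 m / 1.17 m/s = 86320 s = 0.9991 d.
k_d L₀/(k_r−k_d) = 0.242×37.4/(1.45−0.242) = 9.051/1.208 = 7.492 mg/L.
e^(−k_d t) = e^(−0.242×0.9991) = 0.7852; e^(−k_r t) = e^(−1.45×0.9991) = 0.2349.
D = 7.492 × (0.7852 − 0.2349) + 3.91 × 0.2349 = 4.123 + 0.9183 = 5.042 mg/L.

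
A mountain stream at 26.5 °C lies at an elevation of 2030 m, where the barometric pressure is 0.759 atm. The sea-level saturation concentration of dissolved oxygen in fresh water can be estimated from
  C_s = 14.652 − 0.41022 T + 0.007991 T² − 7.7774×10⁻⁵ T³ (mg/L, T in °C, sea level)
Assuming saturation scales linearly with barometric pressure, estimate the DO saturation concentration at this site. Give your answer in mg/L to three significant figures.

At sea level: C_s = 14.652 − 0.41022×26.5 + 0.007991×26.5² − 7.7774×10⁻⁵×26.5³ = 7.946 mg/L.
Pressure correction: C_s' = 7.946 × 0.759 = 6.031 mg/L.

C_s ≈ 6.03 mg/L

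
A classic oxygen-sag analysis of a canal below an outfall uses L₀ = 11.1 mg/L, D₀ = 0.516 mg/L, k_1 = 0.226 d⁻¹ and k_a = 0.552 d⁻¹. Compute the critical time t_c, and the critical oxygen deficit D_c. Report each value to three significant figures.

t_c = [1/(k_a−k_1)] ln[(k_a/k_1)(1 − D₀(k_a−k_1)/(k_1 L₀))]
= [1/(0.552−0.226)] ln[(0.552/0.226)(1 − 0.516×0.3260/(0.226×11.1))]
= (1/0.3260) ln[2.442 × 0.9329] = 3.067 × ln(2.279) = 3.067 × 0.8236 = 2.526 d.
L(t_c) = L₀ e^(−k_1 t_c) = 11.1 × 0.5650 = 6.271 mg/L, and at the critical point k_a D_c = k_1 L, so D_c = (0.226/0.552) × 6.271 = 2.568 mg/L.

t_c ≈ 2.53 d; D_c ≈ 2.57 mg/L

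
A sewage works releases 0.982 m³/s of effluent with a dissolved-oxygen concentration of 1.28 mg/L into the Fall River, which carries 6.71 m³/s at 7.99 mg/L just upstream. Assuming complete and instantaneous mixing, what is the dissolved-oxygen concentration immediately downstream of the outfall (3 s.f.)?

7.13 mg/L

Flow-weighted mixing: C = (Q_r C_r + Q_w C_w)/(Q_r + Q_w)
= (6.71×7.99 + 0.982×1.28)/(6.71 + 0.982) = 54.87/7.692 = 7.133 mg/L.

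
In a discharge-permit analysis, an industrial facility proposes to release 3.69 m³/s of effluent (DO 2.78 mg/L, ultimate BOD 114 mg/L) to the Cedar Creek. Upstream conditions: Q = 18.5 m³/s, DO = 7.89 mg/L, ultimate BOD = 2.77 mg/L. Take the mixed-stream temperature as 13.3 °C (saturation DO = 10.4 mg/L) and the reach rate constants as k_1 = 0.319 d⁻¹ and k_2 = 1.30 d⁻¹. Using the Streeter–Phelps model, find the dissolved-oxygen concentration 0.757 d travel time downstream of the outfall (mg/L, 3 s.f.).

DO ≈ 6.30 mg/L

Mixed DO = (18.5×7.89 + 3.69×2.78)/(18.5+3.69) = 156.2/22.19 = 7.040 mg/L.
Mixed L₀ = (18.5×2.77 + 3.69×114)/(22.19) = 471.9/22.19 = 21.27 mg/L.
Initial deficit D₀ = C_s − DO₀ = 10.4 − 7.040 = 3.360 mg/L.
D(0.757) = [0.319×21.27/(1.30−0.319)](e^(−0.319×0.757) − e^(−1.30×0.757)) + 3.360 e^(−1.30×0.757)
= 6.915 × (0.7855 − 0.3738) + 3.360 × 0.3738 = 4.103 mg/L.
DO = 10.4 − 4.103 = 6.297 mg/L.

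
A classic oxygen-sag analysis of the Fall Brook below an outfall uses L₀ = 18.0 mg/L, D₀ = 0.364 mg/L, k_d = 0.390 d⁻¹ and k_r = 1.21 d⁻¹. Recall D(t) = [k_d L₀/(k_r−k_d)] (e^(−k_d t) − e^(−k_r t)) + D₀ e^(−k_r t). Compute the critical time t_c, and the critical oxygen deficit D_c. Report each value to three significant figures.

t_c ≈ 1.33 d; D_c ≈ 3.46 mg/L

With k_r/k_d = 3.103 and 1 − D₀(k_r−k_d)/(k_d L₀) = 0.9575,
t_c = ln(3.103 × 0.9575) / (1.21 − 0.390) = ln(2.971) / 0.8200 = 1.089/0.8200 = 1.328 d.
D_c = (k_d/k_r) L₀ e^(−k_d t_c) = (0.390/1.21) × 18.0 × e^(−0.390×1.328) = 0.3223 × 18.0 × 0.5958 = 3.457 mg/L.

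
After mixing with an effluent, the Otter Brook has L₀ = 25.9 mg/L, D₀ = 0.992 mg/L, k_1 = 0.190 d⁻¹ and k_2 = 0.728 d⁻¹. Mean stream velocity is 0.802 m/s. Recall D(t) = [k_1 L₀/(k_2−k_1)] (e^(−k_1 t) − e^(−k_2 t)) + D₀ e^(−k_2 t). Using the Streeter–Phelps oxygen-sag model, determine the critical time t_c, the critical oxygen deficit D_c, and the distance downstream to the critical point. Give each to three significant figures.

t_c ≈ 2.28 d; D_c ≈ 4.38 mg/L; x_c ≈ 158 km

At the critical point dD/dt = 0, so k_1 L₀ e^(−k_1 t) = k_2 D. Substituting D(t) from the Streeter–Phelps equation and solving for t gives
t_c = ln[(k_2/k_1)(1 − D₀(k_2−k_1)/(k_1 L₀))] / (k_2−k_1).
Here k_2−k_1 = 0.5380 d⁻¹ and 1 − D₀(k_2−k_1)/(k_1 L₀) = 1 − 0.992×0.5380/(0.190×25.9) = 0.8915, so
t_c = ln(3.832 × 0.8915) / 0.5380 = 1.228 / 0.5380 = 2.283 d.
L(t_c) = L₀ e^(−k_1 t_c) = 25.9 × 0.6480 = 16.78 mg/L, and at the critical point k_2 D_c = k_1 L, so D_c = (0.190/0.728) × 16.78 = 4.380 mg/L.
x_c = v t_c = 0.802 m/s × 2.283 d × 86400 s/d = 158200 m ≈ 158 km.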